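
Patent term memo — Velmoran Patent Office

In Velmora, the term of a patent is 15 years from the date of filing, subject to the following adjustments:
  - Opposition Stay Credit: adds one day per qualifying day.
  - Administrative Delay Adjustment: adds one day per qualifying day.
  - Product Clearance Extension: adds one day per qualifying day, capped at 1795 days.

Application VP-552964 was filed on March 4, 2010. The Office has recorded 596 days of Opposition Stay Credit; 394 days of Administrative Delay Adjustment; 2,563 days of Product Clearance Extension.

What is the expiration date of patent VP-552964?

October 18, 2032

Base term: filing date + 15 years → 4 March 2025.
Opposition Stay Credit: +596 days → 21 October 2026.
Administrative Delay Adjustment: +394 days → 19 November 2027.
Product Clearance Extension: 2563 days claimed exceeds the 1795-day cap, so +1795 days → 18 October 2032.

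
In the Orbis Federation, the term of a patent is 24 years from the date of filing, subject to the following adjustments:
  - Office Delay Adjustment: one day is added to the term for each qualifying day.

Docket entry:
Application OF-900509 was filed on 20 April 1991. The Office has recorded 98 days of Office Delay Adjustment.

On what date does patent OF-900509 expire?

Base term: filing date + 24 years → 20 April 2015.
Office Delay Adjustment: +98 days → 27 July 2015.

2015-07-27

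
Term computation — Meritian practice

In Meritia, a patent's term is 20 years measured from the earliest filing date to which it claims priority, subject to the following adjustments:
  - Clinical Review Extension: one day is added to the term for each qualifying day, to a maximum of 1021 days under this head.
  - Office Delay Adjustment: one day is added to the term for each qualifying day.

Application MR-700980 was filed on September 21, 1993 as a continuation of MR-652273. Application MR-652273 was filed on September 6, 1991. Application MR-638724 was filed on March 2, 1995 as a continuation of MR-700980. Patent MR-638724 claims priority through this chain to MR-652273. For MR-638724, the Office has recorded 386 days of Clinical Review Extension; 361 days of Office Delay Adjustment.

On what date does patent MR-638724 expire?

Earliest priority filing: 6 September 1991.
Base term: 6 September 1991 + 20 years → 6 September 2011.
Clinical Review Extension: 386 days (within the 1021-day cap) → +386 days → 26 September 2012.
Office Delay Adjustment: +361 days → 22 September 2013.

September 22, 2013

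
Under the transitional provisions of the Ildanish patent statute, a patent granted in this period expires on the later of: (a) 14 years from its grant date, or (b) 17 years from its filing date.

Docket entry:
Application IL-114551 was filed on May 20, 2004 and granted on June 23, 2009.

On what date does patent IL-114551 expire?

(a) grant + 14 years → 23 June 2023.
(b) filing + 17 years → 20 May 2021.
Later of the two: 23 June 2023.

2023-06-23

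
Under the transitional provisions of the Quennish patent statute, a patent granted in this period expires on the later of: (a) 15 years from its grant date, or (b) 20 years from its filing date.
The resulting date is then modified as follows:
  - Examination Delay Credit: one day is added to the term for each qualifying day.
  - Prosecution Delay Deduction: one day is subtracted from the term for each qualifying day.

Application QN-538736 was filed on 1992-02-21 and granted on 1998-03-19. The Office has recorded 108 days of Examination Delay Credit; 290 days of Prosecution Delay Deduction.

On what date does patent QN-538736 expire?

2012-09-18

(a) grant + 15 years → 19 March 2013.
(b) filing + 20 years → 21 February 2012.
Later of the two: 19 March 2013.
Examination Delay Credit: +108 days → 5 July 2013.
Prosecution Delay Deduction: −290 days → 18 September 2012.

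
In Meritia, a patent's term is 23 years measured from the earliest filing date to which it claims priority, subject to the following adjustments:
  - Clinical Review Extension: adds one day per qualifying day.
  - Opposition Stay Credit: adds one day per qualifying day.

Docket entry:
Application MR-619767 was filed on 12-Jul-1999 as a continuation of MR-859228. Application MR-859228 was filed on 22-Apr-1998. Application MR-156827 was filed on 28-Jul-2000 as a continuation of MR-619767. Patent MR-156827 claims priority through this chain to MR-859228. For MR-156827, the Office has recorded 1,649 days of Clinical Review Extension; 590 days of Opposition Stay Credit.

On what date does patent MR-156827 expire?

June 9, 2027

Earliest priority filing: 22 April 1998.
Base term: 22 April 1998 + 23 years → 22 April 2021.
Clinical Review Extension: +1649 days → 27 October 2025.
Opposition Stay Credit: +590 days → 9 June 2027.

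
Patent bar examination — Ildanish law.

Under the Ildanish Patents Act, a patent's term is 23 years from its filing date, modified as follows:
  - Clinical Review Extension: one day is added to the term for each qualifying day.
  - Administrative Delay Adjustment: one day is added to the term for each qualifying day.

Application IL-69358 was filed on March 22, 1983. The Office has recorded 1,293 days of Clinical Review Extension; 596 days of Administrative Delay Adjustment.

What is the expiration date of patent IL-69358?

Base term: filing date + 23 years → 22 March 2006.
Clinical Review Extension: +1293 days → 5 October 2009.
Administrative Delay Adjustment: +596 days → 24 May 2011.

May 24, 2011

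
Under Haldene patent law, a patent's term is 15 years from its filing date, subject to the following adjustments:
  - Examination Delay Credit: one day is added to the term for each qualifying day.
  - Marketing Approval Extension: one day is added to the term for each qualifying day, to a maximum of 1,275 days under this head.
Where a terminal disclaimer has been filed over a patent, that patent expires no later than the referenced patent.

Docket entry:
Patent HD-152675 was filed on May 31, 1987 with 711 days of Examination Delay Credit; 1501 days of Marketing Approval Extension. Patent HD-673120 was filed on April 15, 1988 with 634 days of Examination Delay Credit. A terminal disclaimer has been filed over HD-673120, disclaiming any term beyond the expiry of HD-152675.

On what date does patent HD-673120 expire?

2005-01-08

Natural term of HD-673120:
  Base: filing + 15 years → 15 April 2003.
  Examination Delay Credit: +634 days → 8 January 2005.
Expiry of referenced patent HD-152675:
  Base: filing + 15 years → 31 May 2002.
  Examination Delay Credit: +711 days → 11 May 2004.
  Marketing Approval Extension: 1501 days claimed exceeds the 1275-day cap, so +1275 days → 7 November 2007.
Terminal disclaimer: HD-673120 expires on the earlier of 8 January 2005 and 7 November 2007.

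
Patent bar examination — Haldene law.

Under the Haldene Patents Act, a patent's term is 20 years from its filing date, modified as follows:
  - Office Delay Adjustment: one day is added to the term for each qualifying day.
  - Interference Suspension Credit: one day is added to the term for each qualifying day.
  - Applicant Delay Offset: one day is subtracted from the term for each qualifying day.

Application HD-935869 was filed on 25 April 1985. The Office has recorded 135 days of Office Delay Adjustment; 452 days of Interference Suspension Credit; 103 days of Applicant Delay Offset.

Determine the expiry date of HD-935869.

August 22, 2006

Base term: filing date + 20 years → 25 April 2005.
Office Delay Adjustment: +135 days → 7 September 2005.
Interference Suspension Credit: +452 days → 3 December 2006.
Applicant Delay Offset: −103 days → 22 August 2006.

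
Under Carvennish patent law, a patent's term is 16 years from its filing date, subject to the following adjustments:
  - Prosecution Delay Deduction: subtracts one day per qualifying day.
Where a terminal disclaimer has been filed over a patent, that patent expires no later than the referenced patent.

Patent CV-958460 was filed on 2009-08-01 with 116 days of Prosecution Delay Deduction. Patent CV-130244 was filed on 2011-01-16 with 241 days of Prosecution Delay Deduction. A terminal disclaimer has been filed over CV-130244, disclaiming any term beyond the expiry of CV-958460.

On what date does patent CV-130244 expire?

April 7, 2025

Natural term of CV-130244:
  Base: filing + 16 years → 16 January 2027.
  Prosecution Delay Deduction: −241 days → 20 May 2026.
Expiry of referenced patent CV-958460:
  Base: filing + 16 years → 1 August 2025.
  Prosecution Delay Deduction: −116 days → 7 April 2025.
Terminal disclaimer: CV-130244 expires on the earlier of 20 May 2026 and 7 April 2025.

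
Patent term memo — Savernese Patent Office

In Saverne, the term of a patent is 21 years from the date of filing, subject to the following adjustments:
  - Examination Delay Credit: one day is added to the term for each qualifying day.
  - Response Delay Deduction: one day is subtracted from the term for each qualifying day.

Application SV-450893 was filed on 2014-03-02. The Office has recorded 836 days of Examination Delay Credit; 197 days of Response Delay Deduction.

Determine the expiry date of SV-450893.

November 30, 2036

Base term: filing date + 21 years → 2 March 2035.
Examination Delay Credit: +836 days → 15 June 2037.
Response Delay Deduction: −197 days → 30 November 2036.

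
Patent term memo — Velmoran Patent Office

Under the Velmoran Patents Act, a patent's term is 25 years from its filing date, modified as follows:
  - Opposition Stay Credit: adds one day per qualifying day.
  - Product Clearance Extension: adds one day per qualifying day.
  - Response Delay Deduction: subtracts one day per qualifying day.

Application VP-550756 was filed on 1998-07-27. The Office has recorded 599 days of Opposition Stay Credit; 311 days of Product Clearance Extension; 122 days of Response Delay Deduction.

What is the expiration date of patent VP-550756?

Base term: filing date + 25 years → 27 July 2023.
Opposition Stay Credit: +599 days → 17 March 2025.
Product Clearance Extension: +311 days → 22 January 2026.
Response Delay Deduction: −122 days → 22 September 2025.

2025-09-22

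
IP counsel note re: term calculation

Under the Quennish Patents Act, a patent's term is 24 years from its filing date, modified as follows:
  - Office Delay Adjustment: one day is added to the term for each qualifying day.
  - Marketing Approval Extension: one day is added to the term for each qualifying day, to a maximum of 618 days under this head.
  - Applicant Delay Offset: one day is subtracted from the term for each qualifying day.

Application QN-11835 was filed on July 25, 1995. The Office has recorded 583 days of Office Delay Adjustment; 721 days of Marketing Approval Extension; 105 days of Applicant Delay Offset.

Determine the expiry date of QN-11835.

July 25, 2022

Base term: filing date + 24 years → 25 July 2019.
Office Delay Adjustment: +583 days → 27 February 2021.
Marketing Approval Extension: 721 days claimed exceeds the 618-day cap, so +618 days → 7 November 2022.
Applicant Delay Offset: −105 days → 25 July 2022.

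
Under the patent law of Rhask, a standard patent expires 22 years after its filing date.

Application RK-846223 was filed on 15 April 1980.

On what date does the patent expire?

Filing date + 22 years → 15 April 2002.

April 15, 2002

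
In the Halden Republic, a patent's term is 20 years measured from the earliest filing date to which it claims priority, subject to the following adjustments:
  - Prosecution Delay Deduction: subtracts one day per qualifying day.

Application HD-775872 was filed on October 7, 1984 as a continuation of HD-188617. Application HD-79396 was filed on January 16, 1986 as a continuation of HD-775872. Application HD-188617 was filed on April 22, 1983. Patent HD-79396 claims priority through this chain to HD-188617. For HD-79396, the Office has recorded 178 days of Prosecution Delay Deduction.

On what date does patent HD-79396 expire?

Earliest priority filing: 22 April 1983.
Base term: 22 April 1983 + 20 years → 22 April 2003.
Prosecution Delay Deduction: −178 days → 26 October 2002.

2002-10-26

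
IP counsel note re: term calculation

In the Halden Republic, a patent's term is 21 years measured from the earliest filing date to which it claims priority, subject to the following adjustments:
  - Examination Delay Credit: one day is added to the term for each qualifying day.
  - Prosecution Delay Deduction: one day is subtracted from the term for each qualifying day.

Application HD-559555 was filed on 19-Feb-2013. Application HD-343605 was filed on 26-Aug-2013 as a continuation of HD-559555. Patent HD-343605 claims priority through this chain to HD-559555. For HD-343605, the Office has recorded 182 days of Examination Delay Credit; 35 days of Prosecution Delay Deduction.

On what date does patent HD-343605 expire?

Earliest priority filing: 19 February 2013.
Base term: 19 February 2013 + 21 years → 19 February 2034.
Examination Delay Credit: +182 days → 20 August 2034.
Prosecution Delay Deduction: −35 days → 16 July 2034.

July 16, 2034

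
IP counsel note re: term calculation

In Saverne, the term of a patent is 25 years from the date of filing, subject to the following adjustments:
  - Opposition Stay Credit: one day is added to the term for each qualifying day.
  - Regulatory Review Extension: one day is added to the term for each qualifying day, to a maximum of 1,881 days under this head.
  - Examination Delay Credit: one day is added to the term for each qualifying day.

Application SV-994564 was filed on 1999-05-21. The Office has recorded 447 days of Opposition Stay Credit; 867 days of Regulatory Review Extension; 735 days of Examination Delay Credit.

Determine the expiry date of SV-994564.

Base term: filing date + 25 years → 21 May 2024.
Opposition Stay Credit: +447 days → 11 August 2025.
Regulatory Review Extension: 867 days (within the 1881-day cap) → +867 days → 26 December 2027.
Examination Delay Credit: +735 days → 30 December 2029.

December 30, 2029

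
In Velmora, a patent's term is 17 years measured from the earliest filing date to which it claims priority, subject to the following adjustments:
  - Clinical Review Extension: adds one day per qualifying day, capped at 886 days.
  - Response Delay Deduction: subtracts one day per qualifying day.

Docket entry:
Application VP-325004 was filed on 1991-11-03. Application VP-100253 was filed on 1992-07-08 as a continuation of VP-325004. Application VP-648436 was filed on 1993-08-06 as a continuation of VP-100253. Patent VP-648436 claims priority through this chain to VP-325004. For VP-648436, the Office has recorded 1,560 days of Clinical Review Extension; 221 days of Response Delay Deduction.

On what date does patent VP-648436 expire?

Earliest priority filing: 3 November 1991.
Base term: 3 November 1991 + 17 years → 3 November 2008.
Clinical Review Extension: 1560 days claimed exceeds the 886-day cap, so +886 days → 8 April 2011.
Response Delay Deduction: −221 days → 30 August 2010.

2010-08-30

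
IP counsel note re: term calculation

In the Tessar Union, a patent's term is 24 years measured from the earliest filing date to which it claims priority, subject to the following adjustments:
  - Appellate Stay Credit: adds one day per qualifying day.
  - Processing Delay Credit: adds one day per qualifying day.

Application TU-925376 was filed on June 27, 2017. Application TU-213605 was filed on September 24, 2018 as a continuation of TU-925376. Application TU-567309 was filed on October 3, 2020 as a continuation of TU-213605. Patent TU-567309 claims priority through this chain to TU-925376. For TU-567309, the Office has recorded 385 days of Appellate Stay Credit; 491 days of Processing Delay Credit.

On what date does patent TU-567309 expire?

2043-11-20

Earliest priority filing: 27 June 2017.
Base term: 27 June 2017 + 24 years → 27 June 2041.
Appellate Stay Credit: +385 days → 17 July 2042.
Processing Delay Credit: +491 days → 20 November 2043.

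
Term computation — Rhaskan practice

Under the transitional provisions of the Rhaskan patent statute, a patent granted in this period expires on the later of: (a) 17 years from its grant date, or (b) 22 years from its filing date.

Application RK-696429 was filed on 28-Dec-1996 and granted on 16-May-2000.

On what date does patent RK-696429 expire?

2018-12-28

(a) grant + 17 years → 16 May 2017.
(b) filing + 22 years → 28 December 2018.
Later of the two: 28 December 2018.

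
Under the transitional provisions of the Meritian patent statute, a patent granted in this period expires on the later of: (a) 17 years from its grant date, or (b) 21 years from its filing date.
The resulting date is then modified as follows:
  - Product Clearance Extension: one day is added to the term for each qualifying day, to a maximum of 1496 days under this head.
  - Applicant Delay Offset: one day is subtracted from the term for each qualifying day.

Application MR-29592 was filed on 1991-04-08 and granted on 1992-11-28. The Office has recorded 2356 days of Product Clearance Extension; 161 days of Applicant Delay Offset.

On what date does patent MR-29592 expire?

2015-12-04

(a) grant + 17 years → 28 November 2009.
(b) filing + 21 years → 8 April 2012.
Later of the two: 8 April 2012.
Product Clearance Extension: 2356 days claimed exceeds the 1496-day cap, so +1496 days → 13 May 2016.
Applicant Delay Offset: −161 days → 4 December 2015.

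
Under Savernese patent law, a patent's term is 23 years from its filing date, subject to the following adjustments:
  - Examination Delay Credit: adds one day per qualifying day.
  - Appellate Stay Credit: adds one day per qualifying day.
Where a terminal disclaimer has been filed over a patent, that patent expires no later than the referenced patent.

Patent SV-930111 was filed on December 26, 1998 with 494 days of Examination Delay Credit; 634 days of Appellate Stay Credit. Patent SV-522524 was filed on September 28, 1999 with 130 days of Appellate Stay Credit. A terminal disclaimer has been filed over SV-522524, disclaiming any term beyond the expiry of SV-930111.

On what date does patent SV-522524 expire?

February 5, 2023

Natural term of SV-522524:
  Base: filing + 23 years → 28 September 2022.
  Appellate Stay Credit: +130 days → 5 February 2023.
Expiry of referenced patent SV-930111:
  Base: filing + 23 years → 26 December 2021.
  Examination Delay Credit: +494 days → 4 May 2023.
  Appellate Stay Credit: +634 days → 27 January 2025.
Terminal disclaimer: SV-522524 expires on the earlier of 5 February 2023 and 27 January 2025.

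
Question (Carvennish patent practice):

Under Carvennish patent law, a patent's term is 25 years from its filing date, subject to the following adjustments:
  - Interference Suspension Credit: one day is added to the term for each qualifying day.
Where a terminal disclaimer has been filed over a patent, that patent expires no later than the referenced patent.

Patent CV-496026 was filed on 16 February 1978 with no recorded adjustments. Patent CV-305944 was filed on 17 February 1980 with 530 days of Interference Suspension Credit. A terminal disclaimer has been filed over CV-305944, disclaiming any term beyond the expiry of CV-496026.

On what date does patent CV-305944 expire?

Natural term of CV-305944:
  Base: filing + 25 years → 17 February 2005.
  Interference Suspension Credit: +530 days → 1 August 2006.
Expiry of referenced patent CV-496026:
  Base: filing + 25 years → 16 February 2003.
Terminal disclaimer: CV-305944 expires on the earlier of 1 August 2006 and 16 February 2003.

February 16, 2003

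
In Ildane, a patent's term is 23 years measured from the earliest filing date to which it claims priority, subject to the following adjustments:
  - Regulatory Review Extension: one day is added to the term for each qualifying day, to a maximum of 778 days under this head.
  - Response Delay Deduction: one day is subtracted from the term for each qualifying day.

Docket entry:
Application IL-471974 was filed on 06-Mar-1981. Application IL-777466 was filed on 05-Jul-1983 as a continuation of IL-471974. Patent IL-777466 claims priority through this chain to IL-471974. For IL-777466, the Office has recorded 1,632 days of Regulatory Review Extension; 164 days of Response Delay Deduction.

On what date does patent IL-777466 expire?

November 10, 2005

Earliest priority filing: 6 March 1981.
Base term: 6 March 1981 + 23 years → 6 March 2004.
Regulatory Review Extension: 1632 days claimed exceeds the 778-day cap, so +778 days → 23 April 2006.
Response Delay Deduction: −164 days → 10 November 2005.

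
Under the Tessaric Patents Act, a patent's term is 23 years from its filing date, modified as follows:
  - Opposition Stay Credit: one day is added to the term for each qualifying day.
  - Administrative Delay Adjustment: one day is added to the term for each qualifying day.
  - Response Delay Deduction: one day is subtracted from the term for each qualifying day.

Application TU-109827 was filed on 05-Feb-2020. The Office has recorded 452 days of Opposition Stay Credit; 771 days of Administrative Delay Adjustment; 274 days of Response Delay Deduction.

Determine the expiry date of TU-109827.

September 11, 2045

Base term: filing date + 23 years → 5 February 2043.
Opposition Stay Credit: +452 days → 2 May 2044.
Administrative Delay Adjustment: +771 days → 12 June 2046.
Response Delay Deduction: −274 days → 11 September 2045.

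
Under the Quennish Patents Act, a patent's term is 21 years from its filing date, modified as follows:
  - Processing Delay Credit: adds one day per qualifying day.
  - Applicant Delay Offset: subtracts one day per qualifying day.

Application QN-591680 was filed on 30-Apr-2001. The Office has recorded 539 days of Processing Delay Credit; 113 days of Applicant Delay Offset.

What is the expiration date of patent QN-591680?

Base term: filing date + 21 years → 30 April 2022.
Processing Delay Credit: +539 days → 21 October 2023.
Applicant Delay Offset: −113 days → 30 June 2023.

June 30, 2023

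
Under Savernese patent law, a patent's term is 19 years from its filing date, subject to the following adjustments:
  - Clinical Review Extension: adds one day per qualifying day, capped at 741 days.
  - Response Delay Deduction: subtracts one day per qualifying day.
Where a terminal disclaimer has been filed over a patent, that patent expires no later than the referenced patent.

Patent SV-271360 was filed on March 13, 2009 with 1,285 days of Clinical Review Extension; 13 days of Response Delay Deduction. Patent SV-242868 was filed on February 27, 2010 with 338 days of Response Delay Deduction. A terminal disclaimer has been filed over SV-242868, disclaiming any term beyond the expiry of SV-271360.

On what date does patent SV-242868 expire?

Natural term of SV-242868:
  Base: filing + 19 years → 27 February 2029.
  Response Delay Deduction: −338 days → 26 March 2028.
Expiry of referenced patent SV-271360:
  Base: filing + 19 years → 13 March 2028.
  Clinical Review Extension: 1285 days claimed exceeds the 741-day cap, so +741 days → 24 March 2030.
  Response Delay Deduction: −13 days → 11 March 2030.
Terminal disclaimer: SV-242868 expires on the earlier of 26 March 2028 and 11 March 2030.

2028-03-26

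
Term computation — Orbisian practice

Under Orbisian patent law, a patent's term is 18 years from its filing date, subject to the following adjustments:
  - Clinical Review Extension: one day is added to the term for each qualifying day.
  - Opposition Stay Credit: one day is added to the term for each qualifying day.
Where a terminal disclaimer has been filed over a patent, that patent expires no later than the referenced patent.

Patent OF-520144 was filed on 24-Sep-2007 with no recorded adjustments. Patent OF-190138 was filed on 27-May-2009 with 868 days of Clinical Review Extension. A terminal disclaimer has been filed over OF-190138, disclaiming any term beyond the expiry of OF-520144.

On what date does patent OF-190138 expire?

September 24, 2025

Natural term of OF-190138:
  Base: filing + 18 years → 27 May 2027.
  Clinical Review Extension: +868 days → 11 October 2029.
Expiry of referenced patent OF-520144:
  Base: filing + 18 years → 24 September 2025.
Terminal disclaimer: OF-190138 expires on the earlier of 11 October 2029 and 24 September 2025.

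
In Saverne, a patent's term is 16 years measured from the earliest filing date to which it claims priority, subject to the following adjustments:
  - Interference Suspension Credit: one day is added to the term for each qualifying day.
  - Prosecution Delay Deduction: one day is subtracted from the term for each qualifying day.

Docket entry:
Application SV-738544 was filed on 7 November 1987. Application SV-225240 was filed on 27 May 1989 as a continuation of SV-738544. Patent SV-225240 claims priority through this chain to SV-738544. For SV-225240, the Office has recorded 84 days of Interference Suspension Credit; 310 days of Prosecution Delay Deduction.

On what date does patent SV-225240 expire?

March 26, 2003

Earliest priority filing: 7 November 1987.
Base term: 7 November 1987 + 16 years → 7 November 2003.
Interference Suspension Credit: +84 days → 30 January 2004.
Prosecution Delay Deduction: −310 days → 26 March 2003.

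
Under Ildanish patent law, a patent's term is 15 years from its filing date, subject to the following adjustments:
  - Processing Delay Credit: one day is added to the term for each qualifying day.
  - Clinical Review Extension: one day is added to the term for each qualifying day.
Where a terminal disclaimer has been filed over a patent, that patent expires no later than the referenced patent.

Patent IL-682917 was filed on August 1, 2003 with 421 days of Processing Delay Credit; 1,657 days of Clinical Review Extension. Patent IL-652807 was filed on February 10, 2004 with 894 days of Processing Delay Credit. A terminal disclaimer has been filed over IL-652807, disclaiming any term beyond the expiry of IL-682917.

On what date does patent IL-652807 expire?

Natural term of IL-652807:
  Base: filing + 15 years → 10 February 2019.
  Processing Delay Credit: +894 days → 23 July 2021.
Expiry of referenced patent IL-682917:
  Base: filing + 15 years → 1 August 2018.
  Processing Delay Credit: +421 days → 26 September 2019.
  Clinical Review Extension: +1657 days → 9 April 2024.
Terminal disclaimer: IL-652807 expires on the earlier of 23 July 2021 and 9 April 2024.

July 23, 2021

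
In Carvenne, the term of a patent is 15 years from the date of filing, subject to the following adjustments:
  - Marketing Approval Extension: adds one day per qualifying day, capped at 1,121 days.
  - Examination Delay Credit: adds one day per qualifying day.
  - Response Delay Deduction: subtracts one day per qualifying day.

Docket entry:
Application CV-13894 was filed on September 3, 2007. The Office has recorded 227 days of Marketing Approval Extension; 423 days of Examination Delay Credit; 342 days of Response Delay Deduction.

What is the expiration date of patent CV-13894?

2023-07-08

Base term: filing date + 15 years → 3 September 2022.
Marketing Approval Extension: 227 days (within the 1121-day cap) → +227 days → 18 April 2023.
Examination Delay Credit: +423 days → 14 June 2024.
Response Delay Deduction: −342 days → 8 July 2023.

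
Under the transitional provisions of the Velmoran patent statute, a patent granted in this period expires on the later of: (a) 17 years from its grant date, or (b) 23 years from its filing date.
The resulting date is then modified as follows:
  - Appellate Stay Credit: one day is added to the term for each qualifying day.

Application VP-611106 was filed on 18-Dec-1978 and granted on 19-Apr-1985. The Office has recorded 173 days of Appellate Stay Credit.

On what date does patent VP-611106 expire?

(a) grant + 17 years → 19 April 2002.
(b) filing + 23 years → 18 December 2001.
Later of the two: 19 April 2002.
Appellate Stay Credit: +173 days → 9 October 2002.

October 9, 2002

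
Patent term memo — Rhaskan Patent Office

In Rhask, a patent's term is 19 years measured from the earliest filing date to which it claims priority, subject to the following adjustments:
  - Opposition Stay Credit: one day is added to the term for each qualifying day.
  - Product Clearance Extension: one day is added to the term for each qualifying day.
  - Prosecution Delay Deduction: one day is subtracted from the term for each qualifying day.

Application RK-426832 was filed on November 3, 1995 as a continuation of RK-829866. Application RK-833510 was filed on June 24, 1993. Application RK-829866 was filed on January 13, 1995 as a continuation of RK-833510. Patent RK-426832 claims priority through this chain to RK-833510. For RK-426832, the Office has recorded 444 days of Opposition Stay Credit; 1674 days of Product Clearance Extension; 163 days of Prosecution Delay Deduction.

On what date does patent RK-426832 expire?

October 31, 2017

Earliest priority filing: 24 June 1993.
Base term: 24 June 1993 + 19 years → 24 June 2012.
Opposition Stay Credit: +444 days → 11 September 2013.
Product Clearance Extension: +1674 days → 12 April 2018.
Prosecution Delay Deduction: −163 days → 31 October 2017.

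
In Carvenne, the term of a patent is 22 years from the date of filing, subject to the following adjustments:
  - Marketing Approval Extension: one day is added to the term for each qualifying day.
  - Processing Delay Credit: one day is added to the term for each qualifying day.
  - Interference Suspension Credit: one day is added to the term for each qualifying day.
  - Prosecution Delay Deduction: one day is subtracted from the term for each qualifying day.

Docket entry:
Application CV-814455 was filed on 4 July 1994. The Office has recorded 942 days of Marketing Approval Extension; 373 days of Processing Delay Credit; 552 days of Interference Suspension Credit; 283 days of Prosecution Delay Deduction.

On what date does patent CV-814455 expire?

November 4, 2020

Base term: filing date + 22 years → 4 July 2016.
Marketing Approval Extension: +942 days → 1 February 2019.
Processing Delay Credit: +373 days → 9 February 2020.
Interference Suspension Credit: +552 days → 14 August 2021.
Prosecution Delay Deduction: −283 days → 4 November 2020.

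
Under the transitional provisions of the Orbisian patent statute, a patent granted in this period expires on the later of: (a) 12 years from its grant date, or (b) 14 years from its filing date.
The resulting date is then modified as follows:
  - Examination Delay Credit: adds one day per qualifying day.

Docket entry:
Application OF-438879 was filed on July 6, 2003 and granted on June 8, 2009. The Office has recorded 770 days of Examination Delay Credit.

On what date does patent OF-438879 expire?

(a) grant + 12 years → 8 June 2021.
(b) filing + 14 years → 6 July 2017.
Later of the two: 8 June 2021.
Examination Delay Credit: +770 days → 18 July 2023.

2023-07-18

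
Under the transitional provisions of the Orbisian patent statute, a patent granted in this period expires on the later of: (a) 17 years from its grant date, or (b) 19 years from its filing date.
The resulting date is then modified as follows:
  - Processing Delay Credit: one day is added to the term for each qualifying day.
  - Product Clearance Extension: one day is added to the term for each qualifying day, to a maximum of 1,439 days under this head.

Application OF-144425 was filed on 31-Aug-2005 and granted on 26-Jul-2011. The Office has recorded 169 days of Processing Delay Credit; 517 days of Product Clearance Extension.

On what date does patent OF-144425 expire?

2030-06-12

(a) grant + 17 years → 26 July 2028.
(b) filing + 19 years → 31 August 2024.
Later of the two: 26 July 2028.
Processing Delay Credit: +169 days → 11 January 2029.
Product Clearance Extension: 517 days (within the 1439-day cap) → +517 days → 12 June 2030.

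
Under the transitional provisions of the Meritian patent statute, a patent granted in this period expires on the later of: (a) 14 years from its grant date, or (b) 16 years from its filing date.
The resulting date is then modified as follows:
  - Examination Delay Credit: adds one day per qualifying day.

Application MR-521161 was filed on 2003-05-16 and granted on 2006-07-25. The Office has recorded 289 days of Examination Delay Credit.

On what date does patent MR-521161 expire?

May 10, 2021

(a) grant + 14 years → 25 July 2020.
(b) filing + 16 years → 16 May 2019.
Later of the two: 25 July 2020.
Examination Delay Credit: +289 days → 10 May 2021.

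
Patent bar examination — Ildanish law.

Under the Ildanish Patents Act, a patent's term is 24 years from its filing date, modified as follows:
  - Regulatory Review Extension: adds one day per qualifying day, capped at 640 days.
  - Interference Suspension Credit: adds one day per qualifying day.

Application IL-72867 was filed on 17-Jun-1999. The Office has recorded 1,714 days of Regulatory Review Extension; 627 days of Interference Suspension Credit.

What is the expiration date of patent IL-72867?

2026-12-05

Base term: filing date + 24 years → 17 June 2023.
Regulatory Review Extension: 1714 days claimed exceeds the 640-day cap, so +640 days → 18 March 2025.
Interference Suspension Credit: +627 days → 5 December 2026.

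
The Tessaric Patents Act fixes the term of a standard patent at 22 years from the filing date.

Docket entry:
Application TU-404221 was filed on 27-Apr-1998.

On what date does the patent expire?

2020-04-27

Filing date + 22 years → 27 April 2020.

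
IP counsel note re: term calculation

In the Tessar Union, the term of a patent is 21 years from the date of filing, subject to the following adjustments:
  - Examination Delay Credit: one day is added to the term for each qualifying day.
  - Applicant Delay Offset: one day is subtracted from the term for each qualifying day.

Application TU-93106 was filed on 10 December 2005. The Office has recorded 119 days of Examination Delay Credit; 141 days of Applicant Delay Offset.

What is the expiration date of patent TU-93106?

Base term: filing date + 21 years → 10 December 2026.
Examination Delay Credit: +119 days → 8 April 2027.
Applicant Delay Offset: −141 days → 18 November 2026.

November 18, 2026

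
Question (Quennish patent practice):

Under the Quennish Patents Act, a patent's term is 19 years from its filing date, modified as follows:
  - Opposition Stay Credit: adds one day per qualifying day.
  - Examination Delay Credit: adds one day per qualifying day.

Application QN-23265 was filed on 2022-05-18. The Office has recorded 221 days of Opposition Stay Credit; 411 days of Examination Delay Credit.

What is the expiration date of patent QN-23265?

2043-02-09

Base term: filing date + 19 years → 18 May 2041.
Opposition Stay Credit: +221 days → 25 December 2041.
Examination Delay Credit: +411 days → 9 February 2043.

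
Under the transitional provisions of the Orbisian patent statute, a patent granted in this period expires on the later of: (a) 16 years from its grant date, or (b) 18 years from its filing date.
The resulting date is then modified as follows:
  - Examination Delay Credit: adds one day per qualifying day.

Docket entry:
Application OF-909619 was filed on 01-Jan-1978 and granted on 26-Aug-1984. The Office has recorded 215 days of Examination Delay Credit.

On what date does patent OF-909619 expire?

(a) grant + 16 years → 26 August 2000.
(b) filing + 18 years → 1 January 1996.
Later of the two: 26 August 2000.
Examination Delay Credit: +215 days → 29 March 2001.

March 29, 2001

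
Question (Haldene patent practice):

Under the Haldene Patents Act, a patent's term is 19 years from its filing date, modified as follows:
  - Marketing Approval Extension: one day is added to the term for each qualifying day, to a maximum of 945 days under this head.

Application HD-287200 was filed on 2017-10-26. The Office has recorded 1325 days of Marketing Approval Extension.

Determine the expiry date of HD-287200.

May 29, 2039

Base term: filing date + 19 years → 26 October 2036.
Marketing Approval Extension: 1325 days claimed exceeds the 945-day cap, so +945 days → 29 May 2039.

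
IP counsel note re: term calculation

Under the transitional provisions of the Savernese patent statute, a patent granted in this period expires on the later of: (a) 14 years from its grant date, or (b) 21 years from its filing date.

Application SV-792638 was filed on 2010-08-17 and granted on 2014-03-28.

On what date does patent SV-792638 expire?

2031-08-17

(a) grant + 14 years → 28 March 2028.
(b) filing + 21 years → 17 August 2031.
Later of the two: 17 August 2031.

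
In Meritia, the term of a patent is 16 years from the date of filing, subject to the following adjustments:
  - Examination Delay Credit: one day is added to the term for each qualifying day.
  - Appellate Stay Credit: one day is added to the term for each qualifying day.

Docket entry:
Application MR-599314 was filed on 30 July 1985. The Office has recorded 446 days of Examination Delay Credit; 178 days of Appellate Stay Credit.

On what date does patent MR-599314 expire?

Base term: filing date + 16 years → 30 July 2001.
Examination Delay Credit: +446 days → 19 October 2002.
Appellate Stay Credit: +178 days → 15 April 2003.

2003-04-15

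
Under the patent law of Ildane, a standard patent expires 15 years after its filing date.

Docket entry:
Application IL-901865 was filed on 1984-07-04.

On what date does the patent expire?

Filing date + 15 years → 4 July 1999.

1999-07-04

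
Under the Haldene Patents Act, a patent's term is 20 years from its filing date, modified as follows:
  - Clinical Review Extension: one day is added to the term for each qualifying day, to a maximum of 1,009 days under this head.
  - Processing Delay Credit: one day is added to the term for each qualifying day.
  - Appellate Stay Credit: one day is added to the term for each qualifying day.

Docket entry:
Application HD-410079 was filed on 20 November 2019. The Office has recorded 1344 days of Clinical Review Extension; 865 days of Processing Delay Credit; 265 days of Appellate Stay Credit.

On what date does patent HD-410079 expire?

September 28, 2045

Base term: filing date + 20 years → 20 November 2039.
Clinical Review Extension: 1344 days claimed exceeds the 1009-day cap, so +1009 days → 25 August 2042.
Processing Delay Credit: +865 days → 6 January 2045.
Appellate Stay Credit: +265 days → 28 September 2045.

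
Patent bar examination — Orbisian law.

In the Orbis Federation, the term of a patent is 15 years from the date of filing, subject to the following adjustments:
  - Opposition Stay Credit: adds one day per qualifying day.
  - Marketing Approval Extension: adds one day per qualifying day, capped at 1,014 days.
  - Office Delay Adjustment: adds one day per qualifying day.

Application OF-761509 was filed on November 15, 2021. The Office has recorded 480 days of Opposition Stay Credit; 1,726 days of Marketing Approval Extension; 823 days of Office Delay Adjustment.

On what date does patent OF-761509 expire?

March 21, 2043

Base term: filing date + 15 years → 15 November 2036.
Opposition Stay Credit: +480 days → 10 March 2038.
Marketing Approval Extension: 1726 days claimed exceeds the 1014-day cap, so +1014 days → 18 December 2040.
Office Delay Adjustment: +823 days → 21 March 2043.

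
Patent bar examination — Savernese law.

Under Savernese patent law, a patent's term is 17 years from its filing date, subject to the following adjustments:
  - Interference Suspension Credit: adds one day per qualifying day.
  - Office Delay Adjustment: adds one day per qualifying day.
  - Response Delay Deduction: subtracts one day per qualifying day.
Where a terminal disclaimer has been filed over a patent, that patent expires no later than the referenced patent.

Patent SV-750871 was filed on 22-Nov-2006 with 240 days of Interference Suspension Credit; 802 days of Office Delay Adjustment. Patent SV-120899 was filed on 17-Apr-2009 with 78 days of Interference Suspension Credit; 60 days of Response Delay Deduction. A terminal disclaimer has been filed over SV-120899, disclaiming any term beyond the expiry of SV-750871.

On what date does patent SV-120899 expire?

May 5, 2026

Natural term of SV-120899:
  Base: filing + 17 years → 17 April 2026.
  Interference Suspension Credit: +78 days → 4 July 2026.
  Response Delay Deduction: −60 days → 5 May 2026.
Expiry of referenced patent SV-750871:
  Base: filing + 17 years → 22 November 2023.
  Interference Suspension Credit: +240 days → 19 July 2024.
  Office Delay Adjustment: +802 days → 29 September 2026.
Terminal disclaimer: SV-120899 expires on the earlier of 5 May 2026 and 29 September 2026.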